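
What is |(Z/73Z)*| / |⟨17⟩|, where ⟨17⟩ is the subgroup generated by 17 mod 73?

3

The order of 17 must divide φ(73) = 73 − 1 = 72 = 2^3 · 3^2.
Divisors of 72: 1, 2, 3, 4, 6, 8, 9, 12, 18, 24, 36, 72.
Check 17^d mod 73 for each divisor in increasing order:
17^1 ≡ 17 (mod 73)
17^2 ≡ 70 (mod 73)
17^3 ≡ 22 (mod 73)
17^4 ≡ 9 (mod 73)
17^6 ≡ 46 (mod 73)
17^8 ≡ 8 (mod 73)
17^9 ≡ 63 (mod 73)
17^12 ≡ 72 (mod 73)
17^18 ≡ 27 (mod 73)
17^24 ≡ 1 (mod 73) ✓
Thus |⟨17⟩| = ord(17) = 24.
The index is φ(73) / ord(17) = 72 / 24 = 3.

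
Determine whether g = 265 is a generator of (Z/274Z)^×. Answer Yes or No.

No

φ(274) = φ(2)·φ(137) = 1·136 = 136 = 2^3 · 17.
An element g generates (Z/274Z)^× iff g^(136/q) ≢ 1 (mod 274) for each prime q ∈ {2, 17}.
265^68 ≡ 1 (mod 274)  [q = 2: ≡ 1 ✗]
265^8 ≡ 225 (mod 274)  [q = 17: ≢ 1 ✓]
265^68 ≡ 1 shows ord(265) | 68, strictly less than φ(274); not a primitive root.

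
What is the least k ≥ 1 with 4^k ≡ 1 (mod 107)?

53

ord(4) | φ(107) = 107 − 1 = 106 = 2 · 53.
Divisors of 106: 1, 2, 53, 106.
Compute 4^d (mod 107) for the divisors d until we hit 1:
4^1 ≡ 4
4^2 ≡ 16
4^53 ≡ 1
Therefore the multiplicative order of 4 modulo 107 is 53.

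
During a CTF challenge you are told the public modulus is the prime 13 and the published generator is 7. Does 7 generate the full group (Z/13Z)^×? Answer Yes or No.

Yes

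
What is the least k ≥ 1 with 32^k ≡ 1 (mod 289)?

136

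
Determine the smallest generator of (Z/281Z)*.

3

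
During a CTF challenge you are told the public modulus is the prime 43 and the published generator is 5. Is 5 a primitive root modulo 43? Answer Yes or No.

Yes

φ(43) = 43 − 1 = 42 = 2 · 3 · 7.
An element g generates (Z/43Z)^× iff g^(42/q) ≢ 1 (mod 43) for each prime q ∈ {2, 3, 7}.
5^21 ≡ 42 (mod 43)  [q = 2: ≢ 1 ✓]
5^14 ≡ 36 (mod 43)  [q = 3: ≢ 1 ✓]
5^6 ≡ 16 (mod 43)  [q = 7: ≢ 1 ✓]
All checks pass, so 5 has order 42 and is a primitive root modulo 43.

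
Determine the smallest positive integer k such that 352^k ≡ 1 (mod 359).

By Lagrange's theorem, ord_359(352) divides φ(359) = 359 − 1 = 358 = 2 · 179.
Divisors of 358: 1, 2, 179, 358.
Evaluate successive powers at the divisors of 358:
352^1 ≡ 352 (mod 359)
352^2 ≡ 49 (mod 359)
352^179 ≡ 1 (mod 359) ✓
So ord_359(352) = 179.

179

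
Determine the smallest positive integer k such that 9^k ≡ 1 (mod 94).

23

The order of 9 must divide φ(94) = φ(2)·φ(47) = 1·46 = 46 = 2 · 23.
Divisors of 46: 1, 2, 23, 46.
Check 9^d mod 94 for each divisor in increasing order:
9^1 ≡ 9 (mod 94)
9^2 ≡ 81 (mod 94)
9^23 ≡ 1 (mod 94) ✓
So ord_94(9) = 23.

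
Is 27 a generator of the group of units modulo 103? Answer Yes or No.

φ(103) = 103 − 1 = 102 = 2 · 3 · 17.
Test 27^(102/q) mod 103 for each prime factor q of 102:
27^51 ≡ 102 (mod 103)  [q = 2: ≢ 1 ✓]
27^34 ≡ 1 (mod 103)  [q = 3: ≡ 1 ✗]
27^6 ≡ 100 (mod 103)  [q = 17: ≢ 1 ✓]
The check at q = 3 fails, so 27 generates a proper subgroup.

No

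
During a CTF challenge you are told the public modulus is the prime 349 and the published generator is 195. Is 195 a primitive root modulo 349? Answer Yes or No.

φ(349) = 349 − 1 = 348 = 2^2 · 3 · 29.
Test 195^(348/q) mod 349 for each prime factor q of 348:
195^174 ≡ 348 (mod 349)  [q = 2: ≢ 1 ✓]
195^116 ≡ 122 (mod 349)  [q = 3: ≢ 1 ✓]
195^12 ≡ 88 (mod 349)  [q = 29: ≢ 1 ✓]
None equal 1, so ord_349(195) = 348: 195 is a primitive root.

Yes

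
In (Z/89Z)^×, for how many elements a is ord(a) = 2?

φ(89) = 89 − 1 = 88 = 2^3 · 11.
(Z/89Z)^× is cyclic (|G| = 88); a cyclic group of order m has exactly φ(d) elements of each order d | m, and none otherwise.
2 | 88, and φ(2) = 2 − 1 = 1.

1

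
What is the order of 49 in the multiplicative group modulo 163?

The order of 49 must divide φ(163) = 163 − 1 = 162 = 2 · 3^4.
Divisors of 162: 1, 2, 3, 6, 9, 18, 27, 54, 81, 162.
Test each divisor d:
49^1 ≡ 49 (mod 163)
49^2 ≡ 119 (mod 163)
49^3 ≡ 126 (mod 163)
49^6 ≡ 65 (mod 163)
49^9 ≡ 40 (mod 163)
49^18 ≡ 133 (mod 163)
49^27 ≡ 104 (mod 163)
49^54 ≡ 58 (mod 163)
49^81 ≡ 1 (mod 163) ✓
Therefore the multiplicative order of 49 modulo 163 is 81.

81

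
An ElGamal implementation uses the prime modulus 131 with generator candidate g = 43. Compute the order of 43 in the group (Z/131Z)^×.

65

Since 43 ∈ (Z/131Z)^×, its order divides φ(131) = 131 − 1 = 130 = 2 · 5 · 13.
Divisors of 130: 1, 2, 5, 10, 13, 26, 65, 130.
Evaluate successive powers at the divisors of 130:
43^1 ≡ 43 (mod 131)
43^2 ≡ 15 (mod 131)
43^5 ≡ 112 (mod 131)
43^10 ≡ 99 (mod 131)
43^13 ≡ 58 (mod 131)
43^26 ≡ 89 (mod 131)
43^65 ≡ 1 (mod 131) ✓
Therefore the multiplicative order of 43 modulo 131 is 65.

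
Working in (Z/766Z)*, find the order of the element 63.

By Lagrange's theorem, ord_766(63) divides φ(766) = φ(2)·φ(383) = 1·382 = 382 = 2 · 191.
Divisors of 382: 1, 2, 191, 382.
Check 63^d mod 766 for each divisor in increasing order:
63^1 ≡ 63 (mod 766)
63^2 ≡ 139 (mod 766)
63^191 ≡ 1 (mod 766) ✓
Hence ord(63) = 191.

191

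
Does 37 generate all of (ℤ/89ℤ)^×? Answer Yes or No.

No

φ(89) = 89 − 1 = 88 = 2^3 · 11.
37 is a primitive root mod 89 iff 37^(φ(89)/q) ≢ 1 for every prime q | φ(89), i.e. q ∈ {2, 11}.
37^44 ≡ 88 (mod 89)  [q = 2: ≢ 1 ✓]
37^8 ≡ 1 (mod 89)  [q = 11: ≡ 1 ✗]
Since 37^8 ≡ 1, the order of 37 divides 8 < 88, so 37 is not a primitive root.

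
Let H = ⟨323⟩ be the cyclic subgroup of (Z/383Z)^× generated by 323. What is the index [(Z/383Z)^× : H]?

ord(323) | φ(383) = 383 − 1 = 382 = 2 · 191.
Divisors of 382: 1, 2, 191, 382.
Compute 323^d (mod 383) for the divisors d until we hit 1:
323^1 ≡ 323
323^2 ≡ 153
323^191 ≡ 1
The order of 323 is 191, so the subgroup it generates has 191 elements.
[(Z/383Z)^× : ⟨323⟩] = 382/191 = 2.

2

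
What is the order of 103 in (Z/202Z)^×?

100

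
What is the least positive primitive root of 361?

2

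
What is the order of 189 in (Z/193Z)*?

The order of 189 must divide φ(193) = 193 − 1 = 192 = 2^6 · 3.
Divisors of 192: 1, 2, 3, 4, 6, 8, 12, 16, 24, 32, 48, 64, 96, 192.
Compute 189^d (mod 193) for the divisors d until we hit 1:
189^1 ≡ 189 (mod 193)
189^2 ≡ 16 (mod 193)
189^3 ≡ 129 (mod 193)
189^4 ≡ 63 (mod 193)
189^6 ≡ 43 (mod 193)
189^8 ≡ 109 (mod 193)
189^12 ≡ 112 (mod 193)
189^16 ≡ 108 (mod 193)
189^24 ≡ 192 (mod 193)
189^32 ≡ 84 (mod 193)
189^48 ≡ 1 (mod 193) ✓
Therefore the multiplicative order of 189 modulo 193 is 48.

48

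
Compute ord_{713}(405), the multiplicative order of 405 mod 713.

110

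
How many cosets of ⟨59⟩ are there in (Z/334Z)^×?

1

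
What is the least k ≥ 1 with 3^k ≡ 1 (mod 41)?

8

By Lagrange's theorem, ord_41(3) divides φ(41) = 41 − 1 = 40 = 2^3 · 5.
Divisors of 40: 1, 2, 4, 5, 8, 10, 20, 40.
Evaluate successive powers at the divisors of 40:
3^1 ≡ 3 (mod 41)
3^2 ≡ 9 (mod 41)
3^4 ≡ 40 (mod 41)
3^5 ≡ 38 (mod 41)
3^8 ≡ 1 (mod 41) ✓
Therefore the multiplicative order of 3 modulo 41 is 8.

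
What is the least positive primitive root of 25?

φ(25) = φ(5^2) = 5·(5−1) = 20 = 2^2 · 5.
Test candidates g = 2, 3, … against the prime factors q ∈ {2, 5} of φ(25): g is a generator iff g^(20/q) ≢ 1 for every such q.
g = 2: 2^10 ≡ 24; 2^4 ≡ 16 — none is 1, so 2 is a primitive root.
So 2 is the smallest generator of (Z/25Z)^×.

2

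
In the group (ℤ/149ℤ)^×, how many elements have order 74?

φ(149) = 149 − 1 = 148 = 2^2 · 37.
Since (Z/149Z)^× is cyclic of order 148, the number of elements of order d is φ(d) when d | 148 and 0 otherwise.
74 = 2 · 37 divides 148, and φ(74) = 36.

36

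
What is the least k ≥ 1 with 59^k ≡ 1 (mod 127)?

18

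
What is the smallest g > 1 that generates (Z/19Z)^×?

2

φ(19) = 19 − 1 = 18 = 2 · 3^2.
g is a primitive root iff g^(18/q) ≢ 1 (mod 19) for each prime q ∈ {2, 3}.
g = 2: 2^9 ≡ 18; 2^6 ≡ 7 — none is 1, so 2 is a primitive root.
Hence the least primitive root of 19 is 2.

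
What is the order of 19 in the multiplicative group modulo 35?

6

ord(19) | φ(35) = φ(5·7) = (5−1)·(7−1) = 4·6 = 24 = 2^3 · 3.
Divisors of 24: 1, 2, 3, 4, 6, 8, 12, 24.
Check 19^d mod 35 for each divisor in increasing order:
19^1 ≡ 19 (mod 35)
19^2 ≡ 11 (mod 35)
19^3 ≡ 34 (mod 35)
19^4 ≡ 16 (mod 35)
19^6 ≡ 1 (mod 35) ✓
Therefore the multiplicative order of 19 modulo 35 is 6.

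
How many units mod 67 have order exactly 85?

φ(67) = 67 − 1 = 66 = 2 · 3 · 11.
(Z/67Z)^× is cyclic (|G| = 66); a cyclic group of order m has exactly φ(d) elements of each order d | m, and none otherwise.
Here 66 is not a multiple of 85, so there are no elements of order 85.

0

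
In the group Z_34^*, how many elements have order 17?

0

φ(34) = φ(2)·φ(17) = 1·16 = 16 = 2^4.
(Z/34Z)^× is cyclic (|G| = 16); a cyclic group of order m has exactly φ(d) elements of each order d | m, and none otherwise.
17 does not divide 16, so no element of (Z/34Z)^× has order 17.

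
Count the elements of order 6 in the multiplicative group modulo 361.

2

φ(361) = φ(19^2) = 19·(19−1) = 342 = 2 · 3^2 · 19.
(Z/361Z)^× is cyclic (|G| = 342); a cyclic group of order m has exactly φ(d) elements of each order d | m, and none otherwise.
6 = 2 · 3 divides 342, and φ(6) = 2.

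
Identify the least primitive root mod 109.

6

φ(109) = 109 − 1 = 108 = 2^2 · 3^3.
Test candidates g = 2, 3, … against the prime factors q ∈ {2, 3} of φ(109): g is a generator iff g^(108/q) ≢ 1 for every such q.
g = 2: 2^54 ≡ 108; 2^36 ≡ 1 — hits 1, so not a primitive root.
g = 3: 3^54 ≡ 1 — hits 1, so not a primitive root.
g = 4: 4^54 ≡ 1 — hits 1, so not a primitive root.
g = 5: 5^54 ≡ 1 — hits 1, so not a primitive root.
g = 6: 6^54 ≡ 108; 6^36 ≡ 63 — none is 1, so 6 is a primitive root.
Hence the least primitive root of 109 is 6.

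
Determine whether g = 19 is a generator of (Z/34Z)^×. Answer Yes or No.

φ(34) = φ(2)·φ(17) = 1·16 = 16 = 2^4.
An element g generates (Z/34Z)^× iff g^(16/q) ≢ 1 (mod 34) for each prime q ∈ {2}.
19^8 ≡ 1 (mod 34)  [q = 2: ≡ 1 ✗]
The check at q = 2 fails, so 19 generates a proper subgroup.

No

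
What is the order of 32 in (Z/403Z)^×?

12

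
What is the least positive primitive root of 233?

3

φ(233) = 233 − 1 = 232 = 2^3 · 29.
Test candidates g = 2, 3, … against the prime factors q ∈ {2, 29} of φ(233): g is a generator iff g^(232/q) ≢ 1 for every such q.
g = 2: 2^116 ≡ 1 — hits 1, so not a primitive root.
g = 3: 3^116 ≡ 232; 3^8 ≡ 37 — none is 1, so 3 is a primitive root.
Hence the least primitive root of 233 is 3.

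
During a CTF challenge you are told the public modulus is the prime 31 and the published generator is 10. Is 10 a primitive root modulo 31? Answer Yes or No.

No

φ(31) = 31 − 1 = 30 = 2 · 3 · 5.
Test 10^(30/q) mod 31 for each prime factor q of 30:
10^15 ≡ 1 (mod 31)  [q = 2: ≡ 1 ✗]
10^10 ≡ 5 (mod 31)  [q = 3: ≢ 1 ✓]
10^6 ≡ 2 (mod 31)  [q = 5: ≢ 1 ✓]
Since 10^15 ≡ 1, the order of 10 divides 15 < 30, so 10 is not a primitive root.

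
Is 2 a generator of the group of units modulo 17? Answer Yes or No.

φ(17) = 17 − 1 = 16 = 2^4.
2 is a primitive root mod 17 iff 2^(φ(17)/q) ≢ 1 for every prime q | φ(17), i.e. q ∈ {2}.
2^8 ≡ 1 (mod 17)  [q = 2: ≡ 1 ✗]
The check at q = 2 fails, so 2 generates a proper subgroup.

No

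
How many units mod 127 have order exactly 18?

6

φ(127) = 127 − 1 = 126 = 2 · 3^2 · 7.
In a cyclic group of order 126, there are φ(d) elements of order d for each divisor d of 126, and zero for non-divisors.
18 = 2 · 3^2 divides 126, and φ(18) = 6.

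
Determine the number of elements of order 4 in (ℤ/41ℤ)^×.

2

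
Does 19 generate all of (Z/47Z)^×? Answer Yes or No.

φ(47) = 47 − 1 = 46 = 2 · 23.
19 is a primitive root mod 47 iff 19^(φ(47)/q) ≢ 1 for every prime q | φ(47), i.e. q ∈ {2, 23}.
19^23 ≡ 46 (mod 47)  [q = 2: ≢ 1 ✓]
19^2 ≡ 32 (mod 47)  [q = 23: ≢ 1 ✓]
All checks pass, so 19 has order 46 and is a primitive root modulo 47.

Yes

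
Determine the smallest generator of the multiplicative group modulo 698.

7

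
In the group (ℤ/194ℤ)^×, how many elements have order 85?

φ(194) = φ(2)·φ(97) = 1·96 = 96 = 2^5 · 3.
(Z/194Z)^× is cyclic (|G| = 96); a cyclic group of order m has exactly φ(d) elements of each order d | m, and none otherwise.
Since 85 ∤ 96, the count is 0.

0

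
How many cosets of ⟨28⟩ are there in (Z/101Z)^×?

1

By Lagrange's theorem, ord_101(28) divides φ(101) = 101 − 1 = 100 = 2^2 · 5^2.
Divisors of 100: 1, 2, 4, 5, 10, 20, 25, 50, 100.
Evaluate successive powers at the divisors of 100:
28^1 ≡ 28 (mod 101)
28^2 ≡ 77 (mod 101)
28^4 ≡ 71 (mod 101)
28^5 ≡ 69 (mod 101)
28^10 ≡ 14 (mod 101)
28^20 ≡ 95 (mod 101)
28^25 ≡ 91 (mod 101)
28^50 ≡ 100 (mod 101)
28^100 ≡ 1 (mod 101) ✓
Thus |⟨28⟩| = ord(28) = 100.
Index = |(Z/101Z)^×| / |⟨28⟩| = 100 / 100 = 1.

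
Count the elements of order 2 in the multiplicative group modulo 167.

φ(167) = 167 − 1 = 166 = 2 · 83.
In a cyclic group of order 166, there are φ(d) elements of order d for each divisor d of 166, and zero for non-divisors.
2 | 166, and φ(2) = 2 − 1 = 1.

1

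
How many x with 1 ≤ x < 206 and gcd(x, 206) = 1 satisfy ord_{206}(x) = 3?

2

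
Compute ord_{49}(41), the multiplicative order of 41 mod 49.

14

Since 41 ∈ (Z/49Z)^×, its order divides φ(49) = φ(7^2) = 7·(7−1) = 42 = 2 · 3 · 7.
Divisors of 42: 1, 2, 3, 6, 7, 14, 21, 42.
Test each divisor d:
41^1 ≡ 41
41^2 ≡ 15
41^3 ≡ 27
41^6 ≡ 43
41^7 ≡ 48
41^14 ≡ 1
Hence ord(41) = 14.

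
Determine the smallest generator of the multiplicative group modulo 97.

5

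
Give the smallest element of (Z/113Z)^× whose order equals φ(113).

φ(113) = 113 − 1 = 112 = 2^4 · 7.
g is a primitive root iff g^(112/q) ≢ 1 (mod 113) for each prime q ∈ {2, 7}.
g = 2: 2^56 ≡ 1 — hits 1, so not a primitive root.
g = 3: 3^56 ≡ 112; 3^16 ≡ 49 — none is 1, so 3 is a primitive root.
Hence the least primitive root of 113 is 3.

3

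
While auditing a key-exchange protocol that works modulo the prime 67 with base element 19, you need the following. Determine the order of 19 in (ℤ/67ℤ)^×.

33

ord(19) | φ(67) = 67 − 1 = 66 = 2 · 3 · 11.
Divisors of 66: 1, 2, 3, 6, 11, 22, 33, 66.
Test each divisor d:
19^1 ≡ 19
19^2 ≡ 26
19^3 ≡ 25
19^6 ≡ 22
19^11 ≡ 29
19^22 ≡ 37
19^33 ≡ 1
Therefore the multiplicative order of 19 modulo 67 is 33.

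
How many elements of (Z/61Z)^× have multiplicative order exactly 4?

2

φ(61) = 61 − 1 = 60 = 2^2 · 3 · 5.
(Z/61Z)^× is cyclic (|G| = 60); a cyclic group of order m has exactly φ(d) elements of each order d | m, and none otherwise.
4 = 2^2 divides 60, and φ(4) = 2.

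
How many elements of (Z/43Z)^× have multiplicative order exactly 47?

φ(43) = 43 − 1 = 42 = 2 · 3 · 7.
Since (Z/43Z)^× is cyclic of order 42, the number of elements of order d is φ(d) when d | 42 and 0 otherwise.
47 does not divide 42, so no element of (Z/43Z)^× has order 47.

0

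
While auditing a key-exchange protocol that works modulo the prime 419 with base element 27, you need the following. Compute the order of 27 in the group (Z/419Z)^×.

209

By Lagrange's theorem, ord_419(27) divides φ(419) = 419 − 1 = 418 = 2 · 11 · 19.
Divisors of 418: 1, 2, 11, 19, 22, 38, 209, 418.
Test each divisor d:
27^1 ≡ 27 (mod 419)
27^2 ≡ 310 (mod 419)
27^11 ≡ 60 (mod 419)
27^19 ≡ 59 (mod 419)
27^22 ≡ 248 (mod 419)
27^38 ≡ 129 (mod 419)
27^209 ≡ 1 (mod 419) ✓
Hence ord(27) = 209.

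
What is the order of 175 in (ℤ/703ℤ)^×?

18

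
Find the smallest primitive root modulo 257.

3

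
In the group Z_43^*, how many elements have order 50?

φ(43) = 43 − 1 = 42 = 2 · 3 · 7.
Since (Z/43Z)^× is cyclic of order 42, the number of elements of order d is φ(d) when d | 42 and 0 otherwise.
50 does not divide 42, so no element of (Z/43Z)^× has order 50.

0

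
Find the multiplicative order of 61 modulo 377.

84

By Lagrange's theorem, ord_377(61) divides φ(377) = φ(13·29) = (13−1)·(29−1) = 12·28 = 336 = 2^4 · 3 · 7.
Divisors of 336: 1, 2, 3, 4, 6, 7, 8, 12, 14, 16, 21, 24, 28, 42, 48, 56, 84, 112, 168, 336.
Check 61^d mod 377 for each divisor in increasing order:
61^1 ≡ 61 (mod 377)
61^2 ≡ 328 (mod 377)
61^3 ≡ 27 (mod 377)
61^4 ≡ 139 (mod 377)
61^6 ≡ 352 (mod 377)
61^7 ≡ 360 (mod 377)
61^8 ≡ 94 (mod 377)
61^12 ≡ 248 (mod 377)
61^14 ≡ 289 (mod 377)
61^16 ≡ 165 (mod 377)
61^21 ≡ 365 (mod 377)
61^24 ≡ 53 (mod 377)
61^28 ≡ 204 (mod 377)
61^42 ≡ 144 (mod 377)
61^48 ≡ 170 (mod 377)
61^56 ≡ 146 (mod 377)
61^84 ≡ 1 (mod 377) ✓
Therefore the multiplicative order of 61 modulo 377 is 84.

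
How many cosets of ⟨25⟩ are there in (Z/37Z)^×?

By Lagrange's theorem, ord_37(25) divides φ(37) = 37 − 1 = 36 = 2^2 · 3^2.
Divisors of 36: 1, 2, 3, 4, 6, 9, 12, 18, 36.
Evaluate successive powers at the divisors of 36:
25^1 ≡ 25 (mod 37)
25^2 ≡ 33 (mod 37)
25^3 ≡ 11 (mod 37)
25^4 ≡ 16 (mod 37)
25^6 ≡ 10 (mod 37)
25^9 ≡ 36 (mod 37)
25^12 ≡ 26 (mod 37)
25^18 ≡ 1 (mod 37) ✓
Thus |⟨25⟩| = ord(25) = 18.
[(Z/37Z)^× : ⟨25⟩] = 36/18 = 2.

2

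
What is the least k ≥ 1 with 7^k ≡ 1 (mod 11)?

ord(7) | φ(11) = 11 − 1 = 10 = 2 · 5.
Divisors of 10: 1, 2, 5, 10.
Test each divisor d:
7^1 ≡ 7
7^2 ≡ 5
7^5 ≡ 10
7^10 ≡ 1
The smallest such exponent is 10, so the order of 7 is 10.

10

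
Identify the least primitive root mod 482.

φ(482) = φ(2)·φ(241) = 1·240 = 240 = 2^4 · 3 · 5.
Test candidates g = 2, 3, … against the prime factors q ∈ {2, 3, 5} of φ(482): g is a generator iff g^(240/q) ≢ 1 for every such q.
g = 2: gcd(2, 482) = 2 > 1, not a unit — skip.
g = 3: 3^120 ≡ 1 — hits 1, so not a primitive root.
g = 4: gcd(4, 482) = 2 > 1, not a unit — skip.
g = 5: 5^120 ≡ 1 — hits 1, so not a primitive root.
g = 6: gcd(6, 482) = 2 > 1, not a unit — skip.
g = 7: 7^120 ≡ 481; 7^80 ≡ 15; 7^48 ≡ 91 — none is 1, so 7 is a primitive root.
Hence the least primitive root of 482 is 7.

7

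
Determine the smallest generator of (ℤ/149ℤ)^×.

2

φ(149) = 149 − 1 = 148 = 2^2 · 37.
g is a primitive root iff g^(148/q) ≢ 1 (mod 149) for each prime q ∈ {2, 37}.
g = 2: 2^74 ≡ 148; 2^4 ≡ 16 — none is 1, so 2 is a primitive root.
The smallest primitive root modulo 149 is 2.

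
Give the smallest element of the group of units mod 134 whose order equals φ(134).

7

φ(134) = φ(2)·φ(67) = 1·66 = 66 = 2 · 3 · 11.
Test candidates g = 2, 3, … against the prime factors q ∈ {2, 3, 11} of φ(134): g is a generator iff g^(66/q) ≢ 1 for every such q.
g = 2: gcd(2, 134) = 2 > 1, not a unit — skip.
g = 3: 3^33 ≡ 133; 3^22 ≡ 1 — hits 1, so not a primitive root.
g = 4: gcd(4, 134) = 2 > 1, not a unit — skip.
g = 5: 5^33 ≡ 133; 5^22 ≡ 1 — hits 1, so not a primitive root.
g = 6: gcd(6, 134) = 2 > 1, not a unit — skip.
g = 7: 7^33 ≡ 133; 7^22 ≡ 29; 7^6 ≡ 131 — none is 1, so 7 is a primitive root.
So 7 is the smallest generator of (Z/134Z)^×.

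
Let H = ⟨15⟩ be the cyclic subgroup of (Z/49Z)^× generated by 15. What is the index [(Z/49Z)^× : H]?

6

Since 15 ∈ (Z/49Z)^×, its order divides φ(49) = φ(7^2) = 7·(7−1) = 42 = 2 · 3 · 7.
Divisors of 42: 1, 2, 3, 6, 7, 14, 21, 42.
Test each divisor d:
15^1 ≡ 15
15^2 ≡ 29
15^3 ≡ 43
15^6 ≡ 36
15^7 ≡ 1
The order of 15 is 7, so the subgroup it generates has 7 elements.
[(Z/49Z)^× : ⟨15⟩] = 42/7 = 6.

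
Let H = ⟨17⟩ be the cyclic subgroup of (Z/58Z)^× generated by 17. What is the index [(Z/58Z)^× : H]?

7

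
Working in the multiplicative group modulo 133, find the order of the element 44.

9

Since 44 ∈ (Z/133Z)^×, its order divides φ(133) = φ(7·19) = (7−1)·(19−1) = 6·18 = 108 = 2^2 · 3^3.
Divisors of 108: 1, 2, 3, 4, 6, 9, 12, 18, 27, 36, 54, 108.
Check 44^d mod 133 for each divisor in increasing order:
44^1 ≡ 44 (mod 133)
44^2 ≡ 74 (mod 133)
44^3 ≡ 64 (mod 133)
44^4 ≡ 23 (mod 133)
44^6 ≡ 106 (mod 133)
44^9 ≡ 1 (mod 133) ✓
Hence ord(44) = 9.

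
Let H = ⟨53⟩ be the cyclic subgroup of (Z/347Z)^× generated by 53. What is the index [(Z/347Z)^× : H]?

Since 53 ∈ (Z/347Z)^×, its order divides φ(347) = 347 − 1 = 346 = 2 · 173.
Divisors of 346: 1, 2, 173, 346.
Evaluate successive powers at the divisors of 346:
53^1 ≡ 53
53^2 ≡ 33
53^173 ≡ 1
So ord_347(53) = 173, hence |⟨53⟩| = 173.
The index is φ(347) / ord(53) = 346 / 173 = 2.

2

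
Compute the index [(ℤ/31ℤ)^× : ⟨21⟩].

1

The order of 21 must divide φ(31) = 31 − 1 = 30 = 2 · 3 · 5.
Divisors of 30: 1, 2, 3, 5, 6, 10, 15, 30.
Check 21^d mod 31 for each divisor in increasing order:
21^1 ≡ 21 (mod 31)
21^2 ≡ 7 (mod 31)
21^3 ≡ 23 (mod 31)
21^5 ≡ 6 (mod 31)
21^6 ≡ 2 (mod 31)
21^10 ≡ 5 (mod 31)
21^15 ≡ 30 (mod 31)
21^30 ≡ 1 (mod 31) ✓
So ord_31(21) = 30, hence |⟨21⟩| = 30.
The index is φ(31) / ord(21) = 30 / 30 = 1.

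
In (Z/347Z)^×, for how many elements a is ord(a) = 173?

φ(347) = 347 − 1 = 346 = 2 · 173.
In a cyclic group of order 346, there are φ(d) elements of order d for each divisor d of 346, and zero for non-divisors.
173 | 346, and φ(173) = 173 − 1 = 172.

172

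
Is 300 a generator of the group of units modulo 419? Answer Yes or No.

No

φ(419) = 419 − 1 = 418 = 2 · 11 · 19.
300 is a primitive root mod 419 iff 300^(φ(419)/q) ≢ 1 for every prime q | φ(419), i.e. q ∈ {2, 11, 19}.
300^209 ≡ 1 (mod 419)  [q = 2: ≡ 1 ✗]
300^38 ≡ 13 (mod 419)  [q = 11: ≢ 1 ✓]
300^22 ≡ 1 (mod 419)  [q = 19: ≡ 1 ✗]
300^209 ≡ 1 shows ord(300) | 209, strictly less than φ(419); not a primitive root.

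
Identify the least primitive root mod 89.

3

φ(89) = 89 − 1 = 88 = 2^3 · 11.
g is a primitive root iff g^(88/q) ≢ 1 (mod 89) for each prime q ∈ {2, 11}.
g = 2: 2^44 ≡ 1 — hits 1, so not a primitive root.
g = 3: 3^44 ≡ 88; 3^8 ≡ 64 — none is 1, so 3 is a primitive root.
The smallest primitive root modulo 89 is 3.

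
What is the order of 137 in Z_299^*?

12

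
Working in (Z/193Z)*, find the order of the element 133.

64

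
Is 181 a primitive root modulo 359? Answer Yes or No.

φ(359) = 359 − 1 = 358 = 2 · 179.
It suffices to check that the order of 181 is not a proper divisor of 358: compute 181^(358/q) for q ∈ {2, 179}.
181^179 ≡ 1 (mod 359)  [q = 2: ≡ 1 ✗]
181^2 ≡ 92 (mod 359)  [q = 179: ≢ 1 ✓]
The check at q = 2 fails, so 181 generates a proper subgroup.

No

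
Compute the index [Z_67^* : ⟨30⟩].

11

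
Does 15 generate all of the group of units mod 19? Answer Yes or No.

φ(19) = 19 − 1 = 18 = 2 · 3^2.
An element g generates (Z/19Z)^× iff g^(18/q) ≢ 1 (mod 19) for each prime q ∈ {2, 3}.
15^9 ≡ 18 (mod 19)  [q = 2: ≢ 1 ✓]
15^6 ≡ 11 (mod 19)  [q = 3: ≢ 1 ✓]
Every test exponent gives a nontrivial residue, hence 15 generates the full group.

Yes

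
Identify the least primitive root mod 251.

6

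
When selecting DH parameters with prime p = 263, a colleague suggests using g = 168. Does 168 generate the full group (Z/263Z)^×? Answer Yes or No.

φ(263) = 263 − 1 = 262 = 2 · 131.
Test 168^(262/q) mod 263 for each prime factor q of 262:
168^131 ≡ 262 (mod 263)  [q = 2: ≢ 1 ✓]
168^2 ≡ 83 (mod 263)  [q = 131: ≢ 1 ✓]
None equal 1, so ord_263(168) = 262: 168 is a primitive root.

Yes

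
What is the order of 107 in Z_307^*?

ord(107) | φ(307) = 307 − 1 = 306 = 2 · 3^2 · 17.
Divisors of 306: 1, 2, 3, 6, 9, 17, 18, 34, 51, 102, 153, 306.
Check 107^d mod 307 for each divisor in increasing order:
107^1 ≡ 107 (mod 307)
107^2 ≡ 90 (mod 307)
107^3 ≡ 113 (mod 307)
107^6 ≡ 182 (mod 307)
107^9 ≡ 304 (mod 307)
107^17 ≡ 287 (mod 307)
107^18 ≡ 9 (mod 307)
107^34 ≡ 93 (mod 307)
107^51 ≡ 289 (mod 307)
107^102 ≡ 17 (mod 307)
107^153 ≡ 1 (mod 307) ✓
Hence ord(107) = 153.

153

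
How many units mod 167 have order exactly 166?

φ(167) = 167 − 1 = 166 = 2 · 83.
(Z/167Z)^× is cyclic (|G| = 166); a cyclic group of order m has exactly φ(d) elements of each order d | m, and none otherwise.
166 = 2 · 83 divides 166, and φ(166) = 82.

82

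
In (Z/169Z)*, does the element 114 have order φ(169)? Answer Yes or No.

No

φ(169) = φ(13^2) = 13·(13−1) = 156 = 2^2 · 3 · 13.
Test 114^(156/q) mod 169 for each prime factor q of 156:
114^78 ≡ 1 (mod 169)  [q = 2: ≡ 1 ✗]
114^52 ≡ 146 (mod 169)  [q = 3: ≢ 1 ✓]
114^12 ≡ 144 (mod 169)  [q = 13: ≢ 1 ✓]
114^78 ≡ 1 shows ord(114) | 78, strictly less than φ(169); not a primitive root.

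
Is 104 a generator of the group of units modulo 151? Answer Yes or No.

Yes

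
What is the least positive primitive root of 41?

6

φ(41) = 41 − 1 = 40 = 2^3 · 5.
Test candidates g = 2, 3, … against the prime factors q ∈ {2, 5} of φ(41): g is a generator iff g^(40/q) ≢ 1 for every such q.
g = 2: 2^20 ≡ 1 — hits 1, so not a primitive root.
g = 3: 3^20 ≡ 40; 3^8 ≡ 1 — hits 1, so not a primitive root.
g = 4: 4^20 ≡ 1 — hits 1, so not a primitive root.
g = 5: 5^20 ≡ 1 — hits 1, so not a primitive root.
g = 6: 6^20 ≡ 40; 6^8 ≡ 10 — none is 1, so 6 is a primitive root.
The smallest primitive root modulo 41 is 6.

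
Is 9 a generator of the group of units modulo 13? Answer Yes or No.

φ(13) = 13 − 1 = 12 = 2^2 · 3.
9 is a primitive root mod 13 iff 9^(φ(13)/q) ≢ 1 for every prime q | φ(13), i.e. q ∈ {2, 3}.
9^6 ≡ 1 (mod 13)  [q = 2: ≡ 1 ✗]
9^4 ≡ 9 (mod 13)  [q = 3: ≢ 1 ✓]
Since 9^6 ≡ 1, the order of 9 divides 6 < 12, so 9 is not a primitive root.

No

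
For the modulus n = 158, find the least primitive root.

3

φ(158) = φ(2)·φ(79) = 1·78 = 78 = 2 · 3 · 13.
g is a primitive root iff g^(78/q) ≢ 1 (mod 158) for each prime q ∈ {2, 3, 13}.
g = 2: gcd(2, 158) = 2 > 1, not a unit — skip.
g = 3: 3^39 ≡ 157; 3^26 ≡ 23; 3^6 ≡ 97 — none is 1, so 3 is a primitive root.
So 3 is the smallest generator of (Z/158Z)^×.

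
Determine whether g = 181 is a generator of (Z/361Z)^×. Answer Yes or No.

Yes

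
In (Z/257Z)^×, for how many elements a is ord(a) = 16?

φ(257) = 257 − 1 = 256 = 2^8.
Since (Z/257Z)^× is cyclic of order 256, the number of elements of order d is φ(d) when d | 256 and 0 otherwise.
16 = 2^4 divides 256, and φ(16) = 8.

8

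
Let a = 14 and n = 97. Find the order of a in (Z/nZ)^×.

The order of 14 must divide φ(97) = 97 − 1 = 96 = 2^5 · 3.
Divisors of 96: 1, 2, 3, 4, 6, 8, 12, 16, 24, 32, 48, 96.
Compute 14^d (mod 97) for the divisors d until we hit 1:
14^1 ≡ 14 (mod 97)
14^2 ≡ 2 (mod 97)
14^3 ≡ 28 (mod 97)
14^4 ≡ 4 (mod 97)
14^6 ≡ 8 (mod 97)
14^8 ≡ 16 (mod 97)
14^12 ≡ 64 (mod 97)
14^16 ≡ 62 (mod 97)
14^24 ≡ 22 (mod 97)
14^32 ≡ 61 (mod 97)
14^48 ≡ 96 (mod 97)
14^96 ≡ 1 (mod 97) ✓
Hence ord(14) = 96.

96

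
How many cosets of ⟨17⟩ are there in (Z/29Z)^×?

7

ord(17) | φ(29) = 29 − 1 = 28 = 2^2 · 7.
Divisors of 28: 1, 2, 4, 7, 14, 28.
Test each divisor d:
17^1 ≡ 17 (mod 29)
17^2 ≡ 28 (mod 29)
17^4 ≡ 1 (mod 29) ✓
The order of 17 is 4, so the subgroup it generates has 4 elements.
Index = |(Z/29Z)^×| / |⟨17⟩| = 28 / 4 = 7.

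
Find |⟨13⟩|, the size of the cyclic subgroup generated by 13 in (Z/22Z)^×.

10

ord(13) | φ(22) = φ(2)·φ(11) = 1·10 = 10 = 2 · 5.
Divisors of 10: 1, 2, 5, 10.
Test each divisor d:
13^1 ≡ 13
13^2 ≡ 15
13^5 ≡ 21
13^10 ≡ 1
The smallest such exponent is 10, so the order of 13 is 10.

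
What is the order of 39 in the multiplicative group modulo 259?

36

The order of 39 must divide φ(259) = φ(7·37) = (7−1)·(37−1) = 6·36 = 216 = 2^3 · 3^3.
Divisors of 216: 1, 2, 3, 4, 6, 8, 9, 12, 18, 24, 27, 36, 54, 72, 108, 216.
Test each divisor d:
39^1 ≡ 39 (mod 259)
39^2 ≡ 226 (mod 259)
39^3 ≡ 8 (mod 259)
39^4 ≡ 53 (mod 259)
39^6 ≡ 64 (mod 259)
39^8 ≡ 219 (mod 259)
39^9 ≡ 253 (mod 259)
39^12 ≡ 211 (mod 259)
39^18 ≡ 36 (mod 259)
39^24 ≡ 232 (mod 259)
39^27 ≡ 43 (mod 259)
39^36 ≡ 1 (mod 259) ✓
Therefore the multiplicative order of 39 modulo 259 is 36.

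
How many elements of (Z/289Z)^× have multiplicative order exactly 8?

4

φ(289) = φ(17^2) = 17·(17−1) = 272 = 2^4 · 17.
In a cyclic group of order 272, there are φ(d) elements of order d for each divisor d of 272, and zero for non-divisors.
8 = 2^3 divides 272, and φ(8) = 4.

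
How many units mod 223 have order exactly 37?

φ(223) = 223 − 1 = 222 = 2 · 3 · 37.
In a cyclic group of order 222, there are φ(d) elements of order d for each divisor d of 222, and zero for non-divisors.
37 | 222, and φ(37) = 37 − 1 = 36.

36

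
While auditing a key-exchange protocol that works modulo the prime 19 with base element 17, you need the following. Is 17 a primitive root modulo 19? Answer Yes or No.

No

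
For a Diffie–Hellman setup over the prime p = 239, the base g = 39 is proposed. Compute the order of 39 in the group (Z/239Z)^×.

238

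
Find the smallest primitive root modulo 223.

φ(223) = 223 − 1 = 222 = 2 · 3 · 37.
g is a primitive root iff g^(222/q) ≢ 1 (mod 223) for each prime q ∈ {2, 3, 37}.
g = 2: 2^111 ≡ 1 — hits 1, so not a primitive root.
g = 3: 3^111 ≡ 222; 3^74 ≡ 183; 3^6 ≡ 60 — none is 1, so 3 is a primitive root.
So 3 is the smallest generator of (Z/223Z)^×.

3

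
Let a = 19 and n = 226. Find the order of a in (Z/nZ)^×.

ord(19) | φ(226) = φ(2)·φ(113) = 1·112 = 112 = 2^4 · 7.
Divisors of 112: 1, 2, 4, 7, 8, 14, 16, 28, 56, 112.
Evaluate successive powers at the divisors of 112:
19^1 ≡ 19 (mod 226)
19^2 ≡ 135 (mod 226)
19^4 ≡ 145 (mod 226)
19^7 ≡ 155 (mod 226)
19^8 ≡ 7 (mod 226)
19^14 ≡ 69 (mod 226)
19^16 ≡ 49 (mod 226)
19^28 ≡ 15 (mod 226)
19^56 ≡ 225 (mod 226)
19^112 ≡ 1 (mod 226) ✓
So ord_226(19) = 112.

112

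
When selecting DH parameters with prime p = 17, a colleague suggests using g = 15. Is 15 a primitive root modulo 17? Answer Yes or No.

φ(17) = 17 − 1 = 16 = 2^4.
Test 15^(16/q) mod 17 for each prime factor q of 16:
15^8 ≡ 1 (mod 17)  [q = 2: ≡ 1 ✗]
Since 15^8 ≡ 1, the order of 15 divides 8 < 16, so 15 is not a primitive root.

No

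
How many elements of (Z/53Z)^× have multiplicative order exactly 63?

φ(53) = 53 − 1 = 52 = 2^2 · 13.
In a cyclic group of order 52, there are φ(d) elements of order d for each divisor d of 52, and zero for non-divisors.
63 does not divide 52, so no element of (Z/53Z)^× has order 63.

0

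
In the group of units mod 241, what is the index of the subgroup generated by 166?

ord(166) | φ(241) = 241 − 1 = 240 = 2^4 · 3 · 5.
Divisors of 240: 1, 2, 3, 4, 5, 6, 8, 10, 12, 15, 16, 20, 24, 30, 40, 48, 60, 80, 120, 240.
Check 166^d mod 241 for each divisor in increasing order:
166^1 ≡ 166 (mod 241)
166^2 ≡ 82 (mod 241)
166^3 ≡ 116 (mod 241)
166^4 ≡ 217 (mod 241)
166^5 ≡ 113 (mod 241)
166^6 ≡ 201 (mod 241)
166^8 ≡ 94 (mod 241)
166^10 ≡ 237 (mod 241)
166^12 ≡ 154 (mod 241)
166^15 ≡ 30 (mod 241)
166^16 ≡ 160 (mod 241)
166^20 ≡ 16 (mod 241)
166^24 ≡ 98 (mod 241)
166^30 ≡ 177 (mod 241)
166^40 ≡ 15 (mod 241)
166^48 ≡ 205 (mod 241)
166^60 ≡ 240 (mod 241)
166^80 ≡ 225 (mod 241)
166^120 ≡ 1 (mod 241) ✓
Thus |⟨166⟩| = ord(166) = 120.
Index = |(Z/241Z)^×| / |⟨166⟩| = 240 / 120 = 2.

2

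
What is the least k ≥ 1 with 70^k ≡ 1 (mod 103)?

The order of 70 must divide φ(103) = 103 − 1 = 102 = 2 · 3 · 17.
Divisors of 102: 1, 2, 3, 6, 17, 34, 51, 102.
Check 70^d mod 103 for each divisor in increasing order:
70^1 ≡ 70 (mod 103)
70^2 ≡ 59 (mod 103)
70^3 ≡ 10 (mod 103)
70^6 ≡ 100 (mod 103)
70^17 ≡ 57 (mod 103)
70^34 ≡ 56 (mod 103)
70^51 ≡ 102 (mod 103)
70^102 ≡ 1 (mod 103) ✓
Hence ord(70) = 102.

102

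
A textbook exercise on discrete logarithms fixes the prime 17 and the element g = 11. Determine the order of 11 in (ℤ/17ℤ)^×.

16

ord(11) | φ(17) = 17 − 1 = 16 = 2^4.
Divisors of 16: 1, 2, 4, 8, 16.
Evaluate successive powers at the divisors of 16:
11^1 ≡ 11 (mod 17)
11^2 ≡ 2 (mod 17)
11^4 ≡ 4 (mod 17)
11^8 ≡ 16 (mod 17)
11^16 ≡ 1 (mod 17) ✓
So ord_17(11) = 16.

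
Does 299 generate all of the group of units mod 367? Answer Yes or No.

No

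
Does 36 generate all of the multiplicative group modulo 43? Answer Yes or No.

No

φ(43) = 43 − 1 = 42 = 2 · 3 · 7.
Test 36^(42/q) mod 43 for each prime factor q of 42:
36^21 ≡ 1 (mod 43)  [q = 2: ≡ 1 ✗]
36^14 ≡ 6 (mod 43)  [q = 3: ≢ 1 ✓]
36^6 ≡ 1 (mod 43)  [q = 7: ≡ 1 ✗]
The check at q = 2 fails, so 36 generates a proper subgroup.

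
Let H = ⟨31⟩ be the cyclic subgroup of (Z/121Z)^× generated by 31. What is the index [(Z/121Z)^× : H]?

ord(31) | φ(121) = φ(11^2) = 11·(11−1) = 110 = 2 · 5 · 11.
Divisors of 110: 1, 2, 5, 10, 11, 22, 55, 110.
Compute 31^d (mod 121) for the divisors d until we hit 1:
31^1 ≡ 31
31^2 ≡ 114
31^5 ≡ 67
31^10 ≡ 12
31^11 ≡ 9
31^22 ≡ 81
31^55 ≡ 1
The order of 31 is 55, so the subgroup it generates has 55 elements.
The index is φ(121) / ord(31) = 110 / 55 = 2.

2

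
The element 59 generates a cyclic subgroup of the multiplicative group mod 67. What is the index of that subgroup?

6

Since 59 ∈ (Z/67Z)^×, its order divides φ(67) = 67 − 1 = 66 = 2 · 3 · 11.
Divisors of 66: 1, 2, 3, 6, 11, 22, 33, 66.
Evaluate successive powers at the divisors of 66:
59^1 ≡ 59 (mod 67)
59^2 ≡ 64 (mod 67)
59^3 ≡ 24 (mod 67)
59^6 ≡ 40 (mod 67)
59^11 ≡ 1 (mod 67) ✓
So ord_67(59) = 11, hence |⟨59⟩| = 11.
[(Z/67Z)^× : ⟨59⟩] = 66/11 = 6.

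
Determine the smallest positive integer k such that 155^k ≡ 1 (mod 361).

342

By Lagrange's theorem, ord_361(155) divides φ(361) = φ(19^2) = 19·(19−1) = 342 = 2 · 3^2 · 19.
Divisors of 342: 1, 2, 3, 6, 9, 18, 19, 38, 57, 114, 171, 342.
Check 155^d mod 361 for each divisor in increasing order:
155^1 ≡ 155
155^2 ≡ 199
155^3 ≡ 160
155^6 ≡ 330
155^9 ≡ 94
155^18 ≡ 172
155^19 ≡ 307
155^38 ≡ 28
155^57 ≡ 293
155^114 ≡ 292
155^171 ≡ 360
155^342 ≡ 1
Hence ord(155) = 342.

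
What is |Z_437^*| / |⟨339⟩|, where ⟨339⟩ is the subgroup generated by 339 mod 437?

Since 339 ∈ (Z/437Z)^×, its order divides φ(437) = φ(19·23) = (19−1)·(23−1) = 18·22 = 396 = 2^2 · 3^2 · 11.
Divisors of 396: 1, 2, 3, 4, 6, 9, 11, 12, 18, 22, 33, 36, 44, 66, 99, 132, 198, 396.
Check 339^d mod 437 for each divisor in increasing order:
339^1 ≡ 339 (mod 437)
339^2 ≡ 427 (mod 437)
339^3 ≡ 106 (mod 437)
339^4 ≡ 100 (mod 437)
339^6 ≡ 311 (mod 437)
339^9 ≡ 191 (mod 437)
339^11 ≡ 275 (mod 437)
339^12 ≡ 144 (mod 437)
339^18 ≡ 210 (mod 437)
339^22 ≡ 24 (mod 437)
339^33 ≡ 45 (mod 437)
339^36 ≡ 400 (mod 437)
339^44 ≡ 139 (mod 437)
339^66 ≡ 277 (mod 437)
339^99 ≡ 229 (mod 437)
339^132 ≡ 254 (mod 437)
339^198 ≡ 1 (mod 437) ✓
Thus |⟨339⟩| = ord(339) = 198.
The index is φ(437) / ord(339) = 396 / 198 = 2.

2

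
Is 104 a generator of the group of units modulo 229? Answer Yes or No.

No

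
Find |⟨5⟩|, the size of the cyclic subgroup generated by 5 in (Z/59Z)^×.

ord(5) | φ(59) = 59 − 1 = 58 = 2 · 29.
Divisors of 58: 1, 2, 29, 58.
Test each divisor d:
5^1 ≡ 5
5^2 ≡ 25
5^29 ≡ 1
Therefore the multiplicative order of 5 modulo 59 is 29.

29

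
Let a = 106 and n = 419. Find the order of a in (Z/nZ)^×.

By Lagrange's theorem, ord_419(106) divides φ(419) = 419 − 1 = 418 = 2 · 11 · 19.
Divisors of 418: 1, 2, 11, 19, 22, 38, 209, 418.
Check 106^d mod 419 for each divisor in increasing order:
106^1 ≡ 106
106^2 ≡ 342
106^11 ≡ 7
106^19 ≡ 129
106^22 ≡ 49
106^38 ≡ 300
106^209 ≡ 1
Hence ord(106) = 209.

209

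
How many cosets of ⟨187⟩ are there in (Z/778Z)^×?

4

ord(187) | φ(778) = φ(2)·φ(389) = 1·388 = 388 = 2^2 · 97.
Divisors of 388: 1, 2, 4, 97, 194, 388.
Test each divisor d:
187^1 ≡ 187 (mod 778)
187^2 ≡ 737 (mod 778)
187^4 ≡ 125 (mod 778)
187^97 ≡ 1 (mod 778) ✓
The order of 187 is 97, so the subgroup it generates has 97 elements.
[(Z/778Z)^× : ⟨187⟩] = 388/97 = 4.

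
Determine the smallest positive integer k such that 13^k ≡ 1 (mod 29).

14

By Lagrange's theorem, ord_29(13) divides φ(29) = 29 − 1 = 28 = 2^2 · 7.
Divisors of 28: 1, 2, 4, 7, 14, 28.
Test each divisor d:
13^1 ≡ 13 (mod 29)
13^2 ≡ 24 (mod 29)
13^4 ≡ 25 (mod 29)
13^7 ≡ 28 (mod 29)
13^14 ≡ 1 (mod 29) ✓
Therefore the multiplicative order of 13 modulo 29 is 14.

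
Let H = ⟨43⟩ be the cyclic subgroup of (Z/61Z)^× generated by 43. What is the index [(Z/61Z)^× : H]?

1

Since 43 ∈ (Z/61Z)^×, its order divides φ(61) = 61 − 1 = 60 = 2^2 · 3 · 5.
Divisors of 60: 1, 2, 3, 4, 5, 6, 10, 12, 15, 20, 30, 60.
Test each divisor d:
43^1 ≡ 43
43^2 ≡ 19
43^3 ≡ 24
43^4 ≡ 56
43^5 ≡ 29
43^6 ≡ 27
43^10 ≡ 48
43^12 ≡ 58
43^15 ≡ 50
43^20 ≡ 47
43^30 ≡ 60
43^60 ≡ 1
The order of 43 is 60, so the subgroup it generates has 60 elements.
Index = |(Z/61Z)^×| / |⟨43⟩| = 60 / 60 = 1.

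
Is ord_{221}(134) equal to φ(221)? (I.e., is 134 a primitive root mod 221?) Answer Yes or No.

221 = 13 · 17 is a product of two distinct odd primes, so (Z/221Z)^× ≅ (Z/13Z)^× × (Z/17Z)^× is not cyclic.
No primitive root modulo 221 exists; in particular 134 is not one.

No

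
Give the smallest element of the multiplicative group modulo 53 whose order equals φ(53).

φ(53) = 53 − 1 = 52 = 2^2 · 13.
Test candidates g = 2, 3, … against the prime factors q ∈ {2, 13} of φ(53): g is a generator iff g^(52/q) ≢ 1 for every such q.
g = 2: 2^26 ≡ 52; 2^4 ≡ 16 — none is 1, so 2 is a primitive root.
The smallest primitive root modulo 53 is 2.

2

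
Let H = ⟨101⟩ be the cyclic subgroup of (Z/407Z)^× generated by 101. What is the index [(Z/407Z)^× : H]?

12

By Lagrange's theorem, ord_407(101) divides φ(407) = φ(11·37) = (11−1)·(37−1) = 10·36 = 360 = 2^3 · 3^2 · 5.
Divisors of 360: 1, 2, 3, 4, 5, 6, 8, 9, 10, 12, 15, 18, 20, 24, 30, 36, 40, 45, 60, 72, 90, 120, 180, 360.
Test each divisor d:
101^1 ≡ 101 (mod 407)
101^2 ≡ 26 (mod 407)
101^3 ≡ 184 (mod 407)
101^4 ≡ 269 (mod 407)
101^5 ≡ 307 (mod 407)
101^6 ≡ 75 (mod 407)
101^8 ≡ 322 (mod 407)
101^9 ≡ 369 (mod 407)
101^10 ≡ 232 (mod 407)
101^12 ≡ 334 (mod 407)
101^15 ≡ 406 (mod 407)
101^18 ≡ 223 (mod 407)
101^20 ≡ 100 (mod 407)
101^24 ≡ 38 (mod 407)
101^30 ≡ 1 (mod 407) ✓
Thus |⟨101⟩| = ord(101) = 30.
The index is φ(407) / ord(101) = 360 / 30 = 12.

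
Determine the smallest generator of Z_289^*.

φ(289) = φ(17^2) = 17·(17−1) = 272 = 2^4 · 17.
Test candidates g = 2, 3, … against the prime factors q ∈ {2, 17} of φ(289): g is a generator iff g^(272/q) ≢ 1 for every such q.
g = 2: 2^136 ≡ 1 — hits 1, so not a primitive root.
g = 3: 3^136 ≡ 288; 3^16 ≡ 171 — none is 1, so 3 is a primitive root.
The smallest primitive root modulo 289 is 3.

3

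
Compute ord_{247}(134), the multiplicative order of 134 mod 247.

The order of 134 must divide φ(247) = φ(13·19) = (13−1)·(19−1) = 12·18 = 216 = 2^3 · 3^3.
Divisors of 216: 1, 2, 3, 4, 6, 8, 9, 12, 18, 24, 27, 36, 54, 72, 108, 216.
Test each divisor d:
134^1 ≡ 134
134^2 ≡ 172
134^3 ≡ 77
134^4 ≡ 191
134^6 ≡ 1
Hence ord(134) = 6.

6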